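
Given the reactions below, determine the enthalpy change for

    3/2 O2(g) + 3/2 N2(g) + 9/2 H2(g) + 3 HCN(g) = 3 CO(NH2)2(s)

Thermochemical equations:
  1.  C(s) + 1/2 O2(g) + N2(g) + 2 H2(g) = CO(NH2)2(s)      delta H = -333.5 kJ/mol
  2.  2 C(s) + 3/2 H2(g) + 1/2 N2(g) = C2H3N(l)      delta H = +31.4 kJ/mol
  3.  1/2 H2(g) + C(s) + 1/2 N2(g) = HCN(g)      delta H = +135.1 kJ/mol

eq. 1 × 3 (scale by 3 for the 3 CO(NH2)2(s)): (3)·(-333.5) = -1000.5 kJ/mol
eq. 2: not needed (C2H3N(l) appears nowhere else).
eq. 3 reversed and × 3 (reverse to put HCN(g) on the reactant side; ×3 to match 3 HCN(g) in the target): (-3)·(+135.1) = -405.3 kJ/mol
delta H = (3)·(-333.5) + (-3)·(+135.1) = -1405.8 kJ/mol

delta H = -1405.8 kJ/mol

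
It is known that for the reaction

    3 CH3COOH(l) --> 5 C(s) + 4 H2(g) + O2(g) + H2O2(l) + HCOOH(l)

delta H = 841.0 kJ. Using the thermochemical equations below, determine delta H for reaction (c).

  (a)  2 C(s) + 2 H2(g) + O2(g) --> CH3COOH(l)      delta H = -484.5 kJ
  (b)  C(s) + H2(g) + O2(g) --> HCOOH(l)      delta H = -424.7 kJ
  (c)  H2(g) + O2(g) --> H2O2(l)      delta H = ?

(a) reversed and × 3 (CH3COOH(l) must end up as a reactant; ×3 to match 3 CH3COOH(l) in the target): (-3)·(-484.5) = +1453.5 kJ
(b) as written (HCOOH(l) already on the product side): -424.7 kJ
(c) as written (H2O2(l) already on the product side): contributes x
+841.0 = (+1453.5) + (-424.7) + x
x = (+841.0 − (+1028.8)) / (1) = -187.8 kJ

delta H = -187.8 kJ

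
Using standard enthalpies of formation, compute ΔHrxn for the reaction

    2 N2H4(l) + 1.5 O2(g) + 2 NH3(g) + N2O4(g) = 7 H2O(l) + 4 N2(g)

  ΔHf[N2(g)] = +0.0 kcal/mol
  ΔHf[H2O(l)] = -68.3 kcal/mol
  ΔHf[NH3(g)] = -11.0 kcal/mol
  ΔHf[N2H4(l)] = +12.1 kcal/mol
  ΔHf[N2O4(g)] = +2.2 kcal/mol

ΔH°rxn = Σ nΔHf°(products) − Σ nΔHf°(reactants).
Products: 7·(-68.3) + 4·(+0.0) = -478.1
Reactants: 2·(+12.1) + 3/2·(+0.0) + 2·(-11.0) + 1·(+2.2) = +4.4
ΔHrxn = (-478.1) − (+4.4) = -482.5 kcal/mol

ΔHrxn = -482.5 kcal/mol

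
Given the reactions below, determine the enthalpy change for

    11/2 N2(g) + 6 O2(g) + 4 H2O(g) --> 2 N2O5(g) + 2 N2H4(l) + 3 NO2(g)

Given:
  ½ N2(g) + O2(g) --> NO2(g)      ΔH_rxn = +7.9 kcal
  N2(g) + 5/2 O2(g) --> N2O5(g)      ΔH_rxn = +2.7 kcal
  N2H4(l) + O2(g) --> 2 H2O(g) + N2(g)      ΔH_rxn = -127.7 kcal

equation 1 × 3: (3)·(+7.9) = +23.7 kcal
equation 2 × 2: (2)·(+2.7) = +5.4 kcal
equation 3 reversed and × 2: (-2)·(-127.7) = +255.4 kcal
ΔH_rxn = (+23.7) + (+5.4) + (+255.4) = 284.5 kcal

ΔH_rxn = 284.5 kcal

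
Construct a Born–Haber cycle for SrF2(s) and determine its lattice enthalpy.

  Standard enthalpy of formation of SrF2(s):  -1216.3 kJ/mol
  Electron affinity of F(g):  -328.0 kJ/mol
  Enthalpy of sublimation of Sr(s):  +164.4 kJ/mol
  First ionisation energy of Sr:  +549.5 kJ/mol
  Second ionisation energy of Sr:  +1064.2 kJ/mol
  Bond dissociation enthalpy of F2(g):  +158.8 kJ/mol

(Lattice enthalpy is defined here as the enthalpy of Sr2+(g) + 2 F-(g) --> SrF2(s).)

U = -2497.2 kJ/mol

ΔHf° = 1·ΔHsub + 1·(ΣIE) + 1·D(F2) + 2·EA + U
-1216.3 = 1·(+164.4) + 1·(+1613.7) + 1·(+158.8) + 2·(-328.0) + U
U = -1216.3 − (+1280.9) = -2497.2 kJ/mol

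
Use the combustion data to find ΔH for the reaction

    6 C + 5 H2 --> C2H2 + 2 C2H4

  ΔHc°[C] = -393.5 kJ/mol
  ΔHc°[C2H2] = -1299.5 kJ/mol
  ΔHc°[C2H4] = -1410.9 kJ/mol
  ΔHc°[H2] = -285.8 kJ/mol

ΔH = 331.3 kJ/mol

Using ΔH = Σ nΔHc°(reactants) − Σ nΔHc°(products):
= [6·(-393.5) + 5·(-285.8)] − [1·(-1299.5) + 2·(-1410.9)]
= 331.3 kJ/mol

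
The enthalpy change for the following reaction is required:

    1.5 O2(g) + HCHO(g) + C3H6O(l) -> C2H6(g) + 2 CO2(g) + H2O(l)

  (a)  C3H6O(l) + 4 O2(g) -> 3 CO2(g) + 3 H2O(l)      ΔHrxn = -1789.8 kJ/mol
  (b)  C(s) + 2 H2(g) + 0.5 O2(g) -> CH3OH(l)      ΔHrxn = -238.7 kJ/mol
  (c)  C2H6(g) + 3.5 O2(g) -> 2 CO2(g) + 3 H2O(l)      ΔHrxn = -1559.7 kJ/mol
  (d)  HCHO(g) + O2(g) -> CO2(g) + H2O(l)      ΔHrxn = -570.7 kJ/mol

ΔHrxn = -800.8 kJ/mol

(a) as written (C3H6O(l) already on the reactant side): -1789.8 kJ/mol
(b): not needed (H2(g) appears nowhere else).
(c) reversed (C2H6(g) must end up as a product): +1559.7 kJ/mol
(d) as written (HCHO(g) already on the reactant side): -570.7 kJ/mol
By Hess's law, ΔHrxn = (1)·(-1789.8) + (-1)·(-1559.7) + (1)·(-570.7) = -800.8 kJ/mol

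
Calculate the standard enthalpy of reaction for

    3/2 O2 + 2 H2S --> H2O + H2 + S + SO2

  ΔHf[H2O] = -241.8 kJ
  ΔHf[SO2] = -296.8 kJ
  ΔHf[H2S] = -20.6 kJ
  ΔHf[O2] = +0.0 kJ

ΔH° = -497.4 kJ

Products: 1·(-241.8) + 1·(+0.0) + 1·(+0.0) + 1·(-296.8) = -538.6
Reactants: 3/2·(+0.0) + 2·(-20.6) = -41.2
ΔH° = (-538.6) − (-41.2) = -497.4 kJ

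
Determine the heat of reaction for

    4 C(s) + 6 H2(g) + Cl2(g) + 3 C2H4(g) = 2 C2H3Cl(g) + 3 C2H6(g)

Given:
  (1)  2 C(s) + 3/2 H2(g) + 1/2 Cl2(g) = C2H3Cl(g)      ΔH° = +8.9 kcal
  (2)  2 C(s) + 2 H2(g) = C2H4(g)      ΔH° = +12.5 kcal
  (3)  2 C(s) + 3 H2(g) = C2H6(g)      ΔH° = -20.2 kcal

ΔH° = -80.3 kcal

(1) × 2: (2)·(+8.9) = +17.8 kcal
(2) reversed and × 3: (-3)·(+12.5) = -37.5 kcal
(3) × 3: (3)·(-20.2) = -60.6 kcal
ΔH° = (2)·(+8.9) + (-3)·(+12.5) + (3)·(-20.2) = -80.3 kcal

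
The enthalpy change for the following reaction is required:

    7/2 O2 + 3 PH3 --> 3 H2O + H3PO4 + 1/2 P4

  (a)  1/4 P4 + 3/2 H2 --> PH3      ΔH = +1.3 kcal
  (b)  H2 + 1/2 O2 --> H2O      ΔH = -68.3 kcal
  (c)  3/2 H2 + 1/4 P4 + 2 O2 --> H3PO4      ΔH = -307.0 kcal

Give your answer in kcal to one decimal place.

(a) reversed and × 3: (-3)·(+1.3) = -3.9 kcal
(b) × 3: (3)·(-68.3) = -204.9 kcal
(c) as written: -307.0 kcal
Combining the equations, ΔH = (-3)·(+1.3) + (3)·(-68.3) + (1)·(-307.0) = -515.8 kcal

ΔH = -515.8 kcal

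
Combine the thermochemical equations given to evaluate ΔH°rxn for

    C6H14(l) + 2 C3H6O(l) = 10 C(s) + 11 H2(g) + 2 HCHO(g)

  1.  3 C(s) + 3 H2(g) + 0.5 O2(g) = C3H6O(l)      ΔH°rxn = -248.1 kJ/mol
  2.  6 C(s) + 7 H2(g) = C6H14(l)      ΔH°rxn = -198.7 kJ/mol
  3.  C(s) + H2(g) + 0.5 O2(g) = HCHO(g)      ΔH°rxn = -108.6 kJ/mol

ΔH°rxn = 477.7 kJ/mol

eq. 1 reversed and × 2 (C3H6O(l) must end up as a reactant; scale by 2 for the 2 C3H6O(l)): (-2)·(-248.1) = +496.2 kJ/mol
eq. 2 reversed (C6H14(l) must end up as a reactant): +198.7 kJ/mol
eq. 3 × 2 (scale by 2 for the 2 HCHO(g)): (2)·(-108.6) = -217.2 kJ/mol
ΔH°rxn = (+496.2) + (+198.7) + (-217.2) = 477.7 kJ/mol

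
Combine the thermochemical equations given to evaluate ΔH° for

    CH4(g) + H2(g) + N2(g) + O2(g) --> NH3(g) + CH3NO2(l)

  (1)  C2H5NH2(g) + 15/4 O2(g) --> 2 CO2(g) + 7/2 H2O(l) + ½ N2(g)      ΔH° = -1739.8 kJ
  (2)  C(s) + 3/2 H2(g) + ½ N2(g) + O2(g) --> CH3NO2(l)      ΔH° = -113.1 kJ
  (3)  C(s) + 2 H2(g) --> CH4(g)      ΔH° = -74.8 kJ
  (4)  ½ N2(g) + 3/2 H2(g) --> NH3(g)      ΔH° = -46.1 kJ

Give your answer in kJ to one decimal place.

ΔH° = -84.4 kJ

(1): not needed (H2O(l) appears nowhere else).
(2) as written (CH3NO2(l) already on the product side): -113.1 kJ
(3) reversed (CH4(g) must end up as a reactant): +74.8 kJ
(4) as written (NH3(g) already on the product side): -46.1 kJ
Summing the manipulated equations, ΔH° = (-113.1) + (+74.8) + (-46.1) = -84.4 kJ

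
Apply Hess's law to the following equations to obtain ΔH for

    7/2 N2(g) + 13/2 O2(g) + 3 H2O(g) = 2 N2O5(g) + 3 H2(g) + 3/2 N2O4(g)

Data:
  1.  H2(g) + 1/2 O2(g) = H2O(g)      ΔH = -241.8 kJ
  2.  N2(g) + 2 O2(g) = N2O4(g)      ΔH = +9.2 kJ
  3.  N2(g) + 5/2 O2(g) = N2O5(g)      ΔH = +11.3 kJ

ΔH = 761.8 kJ

eq. 1 reversed and × 3 (H2O(g) must end up as a reactant; ×3 to match 3 H2O(g) in the target): (-3)·(-241.8) = +725.4 kJ
eq. 2 × 3/2 (scale by 3/2 for the 3/2 N2O4(g)): (3/2)·(+9.2) = +13.8 kJ
eq. 3 × 2 (scale by 2 for the 2 N2O5(g)): (2)·(+11.3) = +22.6 kJ
ΔH = (-3)·(-241.8) + (3/2)·(+9.2) + (2)·(+11.3) = 761.8 kJ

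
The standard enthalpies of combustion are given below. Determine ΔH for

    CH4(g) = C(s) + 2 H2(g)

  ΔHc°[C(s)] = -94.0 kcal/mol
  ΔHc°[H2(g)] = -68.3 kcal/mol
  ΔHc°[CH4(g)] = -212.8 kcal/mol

ΔH = 17.8 kcal/mol

Using ΔH = Σ nΔHc°(reactants) − Σ nΔHc°(products):
= [1·(-212.8)] − [1·(-94.0) + 2·(-68.3)]
= 17.8 kcal/mol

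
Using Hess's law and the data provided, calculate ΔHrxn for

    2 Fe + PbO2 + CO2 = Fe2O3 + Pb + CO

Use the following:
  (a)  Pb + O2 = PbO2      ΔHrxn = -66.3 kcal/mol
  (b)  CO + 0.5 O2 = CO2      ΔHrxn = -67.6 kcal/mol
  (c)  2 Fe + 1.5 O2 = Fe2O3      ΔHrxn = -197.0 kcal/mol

(a) reversed (reverse to put PbO2 on the reactant side): +66.3 kcal/mol
(b) reversed (reverse to put CO on the product side): +67.6 kcal/mol
(c) as written (Fe2O3 already on the product side): -197.0 kcal/mol
Combining the equations, ΔHrxn = (-1)·(-66.3) + (-1)·(-67.6) + (1)·(-197.0) = -63.1 kcal/mol

ΔHrxn = -63.1 kcal/mol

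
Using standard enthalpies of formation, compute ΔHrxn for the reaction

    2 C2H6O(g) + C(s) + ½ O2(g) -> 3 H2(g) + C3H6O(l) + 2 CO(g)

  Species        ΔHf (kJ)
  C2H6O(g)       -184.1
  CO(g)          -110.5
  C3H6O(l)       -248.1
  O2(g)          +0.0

Products: 3·(+0.0) + 1·(-248.1) + 2·(-110.5) = -469.1
Reactants: 2·(-184.1) + 1·(+0.0) + 1/2·(+0.0) = -368.2
ΔHrxn = (-469.1) − (-368.2) = -100.9 kJ

ΔHrxn = -100.9 kJ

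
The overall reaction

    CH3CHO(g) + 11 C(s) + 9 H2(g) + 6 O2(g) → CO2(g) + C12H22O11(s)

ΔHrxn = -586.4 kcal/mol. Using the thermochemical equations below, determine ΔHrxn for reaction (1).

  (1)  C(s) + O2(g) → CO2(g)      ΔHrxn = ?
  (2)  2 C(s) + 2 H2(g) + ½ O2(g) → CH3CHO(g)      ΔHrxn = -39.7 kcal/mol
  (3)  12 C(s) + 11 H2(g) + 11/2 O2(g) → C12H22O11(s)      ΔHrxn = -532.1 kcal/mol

(1) as written (CO2(g) already on the product side): contributes x
(2) reversed (reverse to put CH3CHO(g) on the reactant side): +39.7 kcal/mol
(3) as written (C12H22O11(s) already on the product side): -532.1 kcal/mol
-586.4 = (+39.7) + (-532.1) + x
x = (-586.4 − (-492.4)) / (1) = -94.0 kcal/mol

ΔHrxn = -94.0 kcal/mol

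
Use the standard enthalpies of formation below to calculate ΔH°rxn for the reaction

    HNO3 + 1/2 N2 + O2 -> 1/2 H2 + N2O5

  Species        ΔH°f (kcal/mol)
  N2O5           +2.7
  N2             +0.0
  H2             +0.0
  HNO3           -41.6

ΔH°rxn = Σ nΔHf°(products) − Σ nΔHf°(reactants).
Products: 1/2·(+0.0) + 1·(+2.7) = +2.7
Reactants: 1·(-41.6) + 1/2·(+0.0) + 1·(+0.0) = -41.6
ΔH°rxn = (+2.7) − (-41.6) = 44.3 kcal/mol

ΔH°rxn = 44.3 kcal/mol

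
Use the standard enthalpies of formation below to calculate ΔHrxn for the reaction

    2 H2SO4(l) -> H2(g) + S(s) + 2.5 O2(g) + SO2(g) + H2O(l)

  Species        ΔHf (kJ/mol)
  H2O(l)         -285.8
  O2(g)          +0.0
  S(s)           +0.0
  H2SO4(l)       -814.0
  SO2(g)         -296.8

ΔHrxn = 1045.4 kJ/mol

Products: 1·(+0.0) + 1·(+0.0) + 5/2·(+0.0) + 1·(-296.8) + 1·(-285.8) = -582.6
Reactants: 2·(-814.0) = -1628.0
ΔHrxn = (-582.6) − (-1628.0) = 1045.4 kJ/mol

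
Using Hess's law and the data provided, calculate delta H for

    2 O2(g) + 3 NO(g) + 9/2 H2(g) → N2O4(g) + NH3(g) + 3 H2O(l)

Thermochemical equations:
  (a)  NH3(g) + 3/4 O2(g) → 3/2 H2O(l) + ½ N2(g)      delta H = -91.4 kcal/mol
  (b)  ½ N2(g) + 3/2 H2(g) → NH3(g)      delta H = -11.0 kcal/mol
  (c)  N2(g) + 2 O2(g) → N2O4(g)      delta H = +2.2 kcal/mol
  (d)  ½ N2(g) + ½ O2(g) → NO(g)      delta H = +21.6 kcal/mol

delta H = -278.4 kcal/mol

(a) × 2: (2)·(-91.4) = -182.8 kcal/mol
(b) × 3: (3)·(-11.0) = -33.0 kcal/mol
(c) as written: +2.2 kcal/mol
(d) reversed and × 3: (-3)·(+21.6) = -64.8 kcal/mol
Combining the equations, delta H = (-182.8) + (-33.0) + (+2.2) + (-64.8) = -278.4 kcal/mol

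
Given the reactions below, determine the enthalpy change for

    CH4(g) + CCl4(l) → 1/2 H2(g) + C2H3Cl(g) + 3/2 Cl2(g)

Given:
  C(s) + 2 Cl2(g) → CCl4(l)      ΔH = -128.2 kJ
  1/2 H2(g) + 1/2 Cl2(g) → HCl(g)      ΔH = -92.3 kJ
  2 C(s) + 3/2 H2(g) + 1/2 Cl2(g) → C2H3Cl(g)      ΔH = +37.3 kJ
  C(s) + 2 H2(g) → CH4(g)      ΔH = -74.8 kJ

ΔH = 240.3 kJ

equation 1 reversed (CCl4(l) must end up as a reactant): +128.2 kJ
equation 2: not needed (HCl(g) appears nowhere else).
equation 3 as written (C2H3Cl(g) already on the product side): +37.3 kJ
equation 4 reversed (reverse to put CH4(g) on the reactant side): +74.8 kJ
ΔH = (-1)·(-128.2) + (1)·(+37.3) + (-1)·(-74.8) = 240.3 kJ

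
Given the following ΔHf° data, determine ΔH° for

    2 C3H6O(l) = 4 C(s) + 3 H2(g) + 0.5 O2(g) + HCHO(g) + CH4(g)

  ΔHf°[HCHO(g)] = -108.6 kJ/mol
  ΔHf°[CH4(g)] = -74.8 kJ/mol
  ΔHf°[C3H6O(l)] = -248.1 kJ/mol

ΔH° = 312.8 kJ/mol

Products: 4·(+0.0) + 3·(+0.0) + 1/2·(+0.0) + 1·(-108.6) + 1·(-74.8) = -183.4
Reactants: 2·(-248.1) = -496.2
ΔH° = (-183.4) − (-496.2) = 312.8 kJ/mol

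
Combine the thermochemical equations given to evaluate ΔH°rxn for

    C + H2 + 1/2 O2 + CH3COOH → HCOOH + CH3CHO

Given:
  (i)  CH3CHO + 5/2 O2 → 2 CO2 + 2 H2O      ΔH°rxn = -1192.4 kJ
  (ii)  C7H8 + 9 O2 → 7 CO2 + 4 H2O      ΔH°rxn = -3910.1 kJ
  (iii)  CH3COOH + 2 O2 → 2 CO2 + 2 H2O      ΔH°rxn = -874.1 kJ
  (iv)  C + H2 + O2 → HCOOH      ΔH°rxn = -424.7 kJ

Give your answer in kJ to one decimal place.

(i) reversed (reverse to put CH3CHO on the product side): +1192.4 kJ
(ii): not needed (C7H8 appears nowhere else).
(iii) as written (CH3COOH already on the reactant side): -874.1 kJ
(iv) as written (HCOOH already on the product side): -424.7 kJ
ΔH°rxn = (+1192.4) + (-874.1) + (-424.7) = -106.4 kJ

ΔH°rxn = -106.4 kJ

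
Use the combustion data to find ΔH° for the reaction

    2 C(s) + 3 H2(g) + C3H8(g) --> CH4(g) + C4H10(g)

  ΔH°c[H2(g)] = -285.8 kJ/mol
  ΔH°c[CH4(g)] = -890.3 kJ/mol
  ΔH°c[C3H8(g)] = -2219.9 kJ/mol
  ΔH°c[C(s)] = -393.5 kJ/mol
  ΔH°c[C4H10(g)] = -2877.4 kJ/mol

Using ΔH = Σ nΔHc°(reactants) − Σ nΔHc°(products):
= [2·(-393.5) + 3·(-285.8) + 1·(-2219.9)] − [1·(-890.3) + 1·(-2877.4)]
= -96.6 kJ/mol

ΔH° = -96.6 kJ/mol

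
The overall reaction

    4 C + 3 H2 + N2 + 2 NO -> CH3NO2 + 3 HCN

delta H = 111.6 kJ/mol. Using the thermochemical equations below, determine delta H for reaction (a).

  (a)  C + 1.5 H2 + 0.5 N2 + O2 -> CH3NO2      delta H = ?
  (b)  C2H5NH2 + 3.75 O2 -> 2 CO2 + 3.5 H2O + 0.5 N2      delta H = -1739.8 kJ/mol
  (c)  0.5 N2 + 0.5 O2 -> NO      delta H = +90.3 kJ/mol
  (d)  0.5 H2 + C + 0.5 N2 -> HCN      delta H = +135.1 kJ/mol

delta H = -113.1 kJ/mol

(a) as written (CH3NO2 already on the product side): contributes x
(b): not needed (CO2 appears nowhere else).
(c) reversed and × 2 (reverse to put NO on the reactant side; ×2 to match 2 NO in the target): (-2)·(+90.3) = -180.6 kJ/mol
(d) × 3 (×3 to match 3 HCN in the target): (3)·(+135.1) = +405.3 kJ/mol
+111.6 = (-180.6) + (+405.3) + x
x = (+111.6 − (+224.7)) / (1) = -113.1 kJ/mol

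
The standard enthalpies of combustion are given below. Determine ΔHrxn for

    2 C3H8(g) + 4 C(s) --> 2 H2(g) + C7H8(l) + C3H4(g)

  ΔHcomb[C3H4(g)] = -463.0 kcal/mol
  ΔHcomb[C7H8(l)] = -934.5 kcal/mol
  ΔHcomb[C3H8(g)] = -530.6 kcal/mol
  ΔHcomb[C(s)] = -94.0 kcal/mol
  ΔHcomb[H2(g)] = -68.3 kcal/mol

Using ΔH = Σ nΔHc°(reactants) − Σ nΔHc°(products):
= [2·(-530.6) + 4·(-94.0)] − [2·(-68.3) + 1·(-934.5) + 1·(-463.0)]
= 96.9 kcal/mol

ΔHrxn = 96.9 kcal/mol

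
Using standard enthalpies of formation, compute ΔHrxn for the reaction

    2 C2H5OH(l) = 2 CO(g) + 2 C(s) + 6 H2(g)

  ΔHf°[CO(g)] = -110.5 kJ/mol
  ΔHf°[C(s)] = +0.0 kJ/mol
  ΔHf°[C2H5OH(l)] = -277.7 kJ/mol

ΔHrxn = 334.4 kJ/mol

Products: 2·(-110.5) + 2·(+0.0) + 6·(+0.0) = -221.0
Reactants: 2·(-277.7) = -555.4
ΔHrxn = (-221.0) − (-555.4) = 334.4 kJ/mol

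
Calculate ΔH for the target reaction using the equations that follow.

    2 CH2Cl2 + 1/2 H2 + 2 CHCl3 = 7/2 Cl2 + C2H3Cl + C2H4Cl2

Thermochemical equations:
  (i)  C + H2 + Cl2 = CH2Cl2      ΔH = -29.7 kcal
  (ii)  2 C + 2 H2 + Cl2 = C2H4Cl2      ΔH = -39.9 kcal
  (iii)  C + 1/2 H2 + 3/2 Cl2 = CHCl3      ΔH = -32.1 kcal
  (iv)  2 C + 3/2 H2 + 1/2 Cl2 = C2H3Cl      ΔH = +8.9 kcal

ΔH = 92.6 kcal

(i) reversed and × 2: (-2)·(-29.7) = +59.4 kcal
(ii) as written: -39.9 kcal
(iii) reversed and × 2: (-2)·(-32.1) = +64.2 kcal
(iv) as written: +8.9 kcal
By Hess's law, ΔH = (-2)·(-29.7) + (1)·(-39.9) + (-2)·(-32.1) + (1)·(+8.9) = 92.6 kcal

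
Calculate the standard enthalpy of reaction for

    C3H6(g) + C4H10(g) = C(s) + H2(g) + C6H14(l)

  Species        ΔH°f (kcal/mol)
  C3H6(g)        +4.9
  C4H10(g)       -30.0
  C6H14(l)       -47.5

ΔH_rxn = -22.4 kcal/mol

Products: 1·(+0.0) + 1·(+0.0) + 1·(-47.5) = -47.5
Reactants: 1·(+4.9) + 1·(-30.0) = -25.1
ΔH_rxn = (-47.5) − (-25.1) = -22.4 kcal/mol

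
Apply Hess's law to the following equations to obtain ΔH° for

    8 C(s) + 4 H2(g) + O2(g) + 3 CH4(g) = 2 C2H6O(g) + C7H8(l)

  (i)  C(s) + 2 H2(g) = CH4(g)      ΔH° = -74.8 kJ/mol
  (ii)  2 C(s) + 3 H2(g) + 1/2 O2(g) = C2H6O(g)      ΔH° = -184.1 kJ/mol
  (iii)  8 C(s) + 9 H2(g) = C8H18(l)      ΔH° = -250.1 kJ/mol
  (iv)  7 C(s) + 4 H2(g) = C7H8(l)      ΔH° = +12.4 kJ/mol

ΔH° = -131.4 kJ/mol

(i) reversed and × 3: (-3)·(-74.8) = +224.4 kJ/mol
(ii) × 2: (2)·(-184.1) = -368.2 kJ/mol
(iii): not needed.
(iv) as written: +12.4 kJ/mol
ΔH° = (-3)·(-74.8) + (2)·(-184.1) + (1)·(+12.4) = -131.4 kJ/mol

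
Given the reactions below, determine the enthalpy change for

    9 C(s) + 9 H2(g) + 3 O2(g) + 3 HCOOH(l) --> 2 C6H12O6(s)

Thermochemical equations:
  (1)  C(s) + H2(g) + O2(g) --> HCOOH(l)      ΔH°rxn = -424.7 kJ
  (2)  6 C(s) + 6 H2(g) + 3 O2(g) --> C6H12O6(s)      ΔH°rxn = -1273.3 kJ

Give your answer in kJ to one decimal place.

ΔH°rxn = -1272.5 kJ

(1) reversed and × 3: (-3)·(-424.7) = +1274.1 kJ
(2) × 2: (2)·(-1273.3) = -2546.6 kJ
ΔH°rxn = (-3)·(-424.7) + (2)·(-1273.3) = -1272.5 kJ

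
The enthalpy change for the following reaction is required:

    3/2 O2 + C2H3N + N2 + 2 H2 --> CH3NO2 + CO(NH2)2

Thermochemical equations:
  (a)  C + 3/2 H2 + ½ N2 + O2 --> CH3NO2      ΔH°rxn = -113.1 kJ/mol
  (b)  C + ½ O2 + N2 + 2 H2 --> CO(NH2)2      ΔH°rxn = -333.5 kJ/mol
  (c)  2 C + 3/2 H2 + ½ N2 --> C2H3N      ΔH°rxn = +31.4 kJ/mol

ΔH°rxn = -478.0 kJ/mol

(a) as written (CH3NO2 already on the product side): -113.1 kJ/mol
(b) as written (CO(NH2)2 already on the product side): -333.5 kJ/mol
(c) reversed (C2H3N must end up as a reactant): -31.4 kJ/mol
ΔH°rxn = (1)·(-113.1) + (1)·(-333.5) + (-1)·(+31.4) = -478.0 kJ/mol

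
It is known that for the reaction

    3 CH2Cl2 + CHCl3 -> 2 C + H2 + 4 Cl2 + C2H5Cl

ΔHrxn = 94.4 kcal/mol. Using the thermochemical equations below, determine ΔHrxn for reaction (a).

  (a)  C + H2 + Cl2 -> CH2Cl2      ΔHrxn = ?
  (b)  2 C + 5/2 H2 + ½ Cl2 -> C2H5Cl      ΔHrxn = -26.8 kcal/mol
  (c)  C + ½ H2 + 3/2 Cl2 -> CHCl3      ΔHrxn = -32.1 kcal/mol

(a) reversed and × 3: contributes −3·x
(b) as written: -26.8 kcal/mol
(c) reversed: +32.1 kcal/mol
+94.4 = (-26.8) + (+32.1) − 3·x
x = (+94.4 − (+5.3)) / (-3) = -29.7 kcal/mol

ΔHrxn = -29.7 kcal/mol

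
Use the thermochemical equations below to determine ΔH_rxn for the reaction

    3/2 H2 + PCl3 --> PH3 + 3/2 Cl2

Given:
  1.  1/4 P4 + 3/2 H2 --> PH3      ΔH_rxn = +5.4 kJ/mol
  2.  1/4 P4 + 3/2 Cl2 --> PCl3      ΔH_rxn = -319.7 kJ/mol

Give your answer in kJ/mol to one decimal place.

eq. 1 as written (PH3 already on the product side): +5.4 kJ/mol
eq. 2 reversed (PCl3 must end up as a reactant): +319.7 kJ/mol
Summing the manipulated equations, ΔH_rxn = (1)·(+5.4) + (-1)·(-319.7) = 325.1 kJ/mol

ΔH_rxn = 325.1 kJ/mol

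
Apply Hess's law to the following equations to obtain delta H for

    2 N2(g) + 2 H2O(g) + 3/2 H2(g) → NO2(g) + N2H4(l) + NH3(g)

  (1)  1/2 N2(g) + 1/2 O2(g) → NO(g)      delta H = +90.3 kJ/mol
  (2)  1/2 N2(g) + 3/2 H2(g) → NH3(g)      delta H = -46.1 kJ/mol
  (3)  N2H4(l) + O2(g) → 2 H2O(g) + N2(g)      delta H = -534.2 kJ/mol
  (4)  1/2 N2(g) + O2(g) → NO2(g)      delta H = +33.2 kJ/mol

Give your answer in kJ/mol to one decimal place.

(1): not needed.
(2) as written: -46.1 kJ/mol
(3) reversed: +534.2 kJ/mol
(4) as written: +33.2 kJ/mol
delta H = (-46.1) + (+534.2) + (+33.2) = 521.3 kJ/mol

delta H = 521.3 kJ/mol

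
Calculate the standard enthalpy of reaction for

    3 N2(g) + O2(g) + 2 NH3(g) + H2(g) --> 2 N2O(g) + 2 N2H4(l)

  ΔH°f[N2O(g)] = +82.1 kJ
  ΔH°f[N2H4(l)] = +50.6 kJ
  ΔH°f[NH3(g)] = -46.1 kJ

Products: 2·(+82.1) + 2·(+50.6) = +265.4
Reactants: 3·(+0.0) + 1·(+0.0) + 2·(-46.1) + 1·(+0.0) = -92.2
ΔH° = (+265.4) − (-92.2) = 357.6 kJ

ΔH° = 357.6 kJ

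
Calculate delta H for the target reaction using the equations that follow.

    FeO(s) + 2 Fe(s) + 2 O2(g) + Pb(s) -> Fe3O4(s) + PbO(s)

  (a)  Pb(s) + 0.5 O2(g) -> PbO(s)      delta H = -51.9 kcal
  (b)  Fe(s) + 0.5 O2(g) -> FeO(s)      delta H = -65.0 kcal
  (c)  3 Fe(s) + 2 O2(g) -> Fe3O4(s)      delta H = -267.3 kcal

delta H = -254.2 kcal

(a) as written (PbO(s) already on the product side): -51.9 kcal
(b) reversed (FeO(s) must end up as a reactant): +65.0 kcal
(c) as written (Fe3O4(s) already on the product side): -267.3 kcal
Since enthalpy is a state function, delta H = (1)·(-51.9) + (-1)·(-65.0) + (1)·(-267.3) = -254.2 kcal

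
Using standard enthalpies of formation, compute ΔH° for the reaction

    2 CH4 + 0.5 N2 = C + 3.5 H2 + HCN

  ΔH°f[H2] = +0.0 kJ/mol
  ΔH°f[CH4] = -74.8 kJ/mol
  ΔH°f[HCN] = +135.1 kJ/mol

ΔH°rxn = Σ nΔHf°(products) − Σ nΔHf°(reactants).
Products: 1·(+0.0) + 7/2·(+0.0) + 1·(+135.1) = +135.1
Reactants: 2·(-74.8) + 1/2·(+0.0) = -149.6
ΔH° = (+135.1) − (-149.6) = 284.7 kJ/mol

ΔH° = 284.7 kJ/mol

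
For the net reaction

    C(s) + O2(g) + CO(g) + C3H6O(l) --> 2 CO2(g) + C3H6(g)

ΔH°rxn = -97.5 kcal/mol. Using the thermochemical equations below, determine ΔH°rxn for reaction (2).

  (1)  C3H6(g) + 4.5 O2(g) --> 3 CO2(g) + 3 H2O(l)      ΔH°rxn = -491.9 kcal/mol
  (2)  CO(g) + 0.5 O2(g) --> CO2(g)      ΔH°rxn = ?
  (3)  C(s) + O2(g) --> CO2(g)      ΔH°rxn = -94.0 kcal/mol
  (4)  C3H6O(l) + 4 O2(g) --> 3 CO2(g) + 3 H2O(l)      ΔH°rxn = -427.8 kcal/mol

(1) reversed (C3H6(g) must end up as a product): +491.9 kcal/mol
(2) as written (CO(g) already on the reactant side): contributes x
(3) as written (C(s) already on the reactant side): -94.0 kcal/mol
(4) as written (C3H6O(l) already on the reactant side): -427.8 kcal/mol
-97.5 = (+491.9) + (-94.0) + (-427.8) + x
x = (-97.5 − (-29.9)) / (1) = -67.6 kcal/mol

ΔH°rxn = -67.6 kcal/mol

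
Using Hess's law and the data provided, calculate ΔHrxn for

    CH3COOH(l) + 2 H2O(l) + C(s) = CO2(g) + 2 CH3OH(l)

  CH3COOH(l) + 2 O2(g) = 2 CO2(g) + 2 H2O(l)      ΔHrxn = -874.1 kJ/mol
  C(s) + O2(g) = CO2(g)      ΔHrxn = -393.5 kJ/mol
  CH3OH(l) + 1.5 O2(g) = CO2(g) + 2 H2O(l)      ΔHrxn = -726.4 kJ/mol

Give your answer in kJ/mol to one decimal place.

ΔHrxn = 185.2 kJ/mol

equation 1 as written (CH3COOH(l) already on the reactant side): -874.1 kJ/mol
equation 2 as written (C(s) already on the reactant side): -393.5 kJ/mol
equation 3 reversed and × 2 (CH3OH(l) must end up as a product; scale by 2 for the 2 CH3OH(l)): (-2)·(-726.4) = +1452.8 kJ/mol
Since enthalpy is a state function, ΔHrxn = (-874.1) + (-393.5) + (+1452.8) = 185.2 kJ/mol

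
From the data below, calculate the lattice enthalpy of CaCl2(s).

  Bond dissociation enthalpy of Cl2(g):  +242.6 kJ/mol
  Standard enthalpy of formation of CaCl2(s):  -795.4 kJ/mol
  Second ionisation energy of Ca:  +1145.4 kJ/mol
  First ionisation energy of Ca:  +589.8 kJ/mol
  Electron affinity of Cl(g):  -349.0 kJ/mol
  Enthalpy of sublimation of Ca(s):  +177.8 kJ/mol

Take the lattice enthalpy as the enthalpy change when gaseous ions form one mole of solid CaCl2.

ΔHf° = 1·ΔHsub + 1·(ΣIE) + 1·D(Cl2) + 2·EA + U
-795.4 = 1·(+177.8) + 1·(+1735.2) + 1·(+242.6) + 2·(-349.0) + U
U = -795.4 − (+1457.6) = -2253.0 kJ/mol

U = -2253.0 kJ/mol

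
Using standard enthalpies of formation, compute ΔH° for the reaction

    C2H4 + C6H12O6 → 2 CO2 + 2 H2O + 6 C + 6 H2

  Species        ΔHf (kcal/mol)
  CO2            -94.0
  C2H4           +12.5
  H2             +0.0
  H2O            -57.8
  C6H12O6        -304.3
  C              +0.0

ΔH°rxn = Σ nΔHf°(products) − Σ nΔHf°(reactants).
Products: 2·(-94.0) + 2·(-57.8) + 6·(+0.0) + 6·(+0.0) = -303.6
Reactants: 1·(+12.5) + 1·(-304.3) = -291.8
ΔH° = (-303.6) − (-291.8) = -11.8 kcal/mol

ΔH° = -11.8 kcal/mol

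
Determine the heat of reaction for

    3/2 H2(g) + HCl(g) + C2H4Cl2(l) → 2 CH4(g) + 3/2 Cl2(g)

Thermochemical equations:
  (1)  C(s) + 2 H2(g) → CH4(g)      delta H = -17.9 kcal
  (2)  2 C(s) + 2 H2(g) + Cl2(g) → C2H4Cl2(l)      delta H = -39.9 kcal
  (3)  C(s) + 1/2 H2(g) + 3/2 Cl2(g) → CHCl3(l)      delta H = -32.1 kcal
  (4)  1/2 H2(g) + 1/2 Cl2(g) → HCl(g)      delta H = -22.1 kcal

(1) × 2 (scale by 2 for the 2 CH4(g)): (2)·(-17.9) = -35.8 kcal
(2) reversed (C2H4Cl2(l) must end up as a reactant): +39.9 kcal
(3): not needed (CHCl3(l) appears nowhere else).
(4) reversed (HCl(g) must end up as a reactant): +22.1 kcal
By Hess's law, delta H = (2)·(-17.9) + (-1)·(-39.9) + (-1)·(-22.1) = 26.2 kcal

delta H = 26.2 kcal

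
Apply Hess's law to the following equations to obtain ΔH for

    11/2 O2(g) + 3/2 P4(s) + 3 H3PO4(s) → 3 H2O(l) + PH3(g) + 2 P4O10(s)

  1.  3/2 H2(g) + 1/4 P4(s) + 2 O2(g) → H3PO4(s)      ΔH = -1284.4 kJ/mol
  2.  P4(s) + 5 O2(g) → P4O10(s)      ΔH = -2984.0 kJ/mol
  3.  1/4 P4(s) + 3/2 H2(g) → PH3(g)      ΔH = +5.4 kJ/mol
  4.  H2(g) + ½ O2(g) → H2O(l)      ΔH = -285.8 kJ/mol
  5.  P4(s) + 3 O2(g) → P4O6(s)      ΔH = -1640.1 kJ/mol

ΔH = -2966.8 kJ/mol

eq. 1 reversed and × 3: (-3)·(-1284.4) = +3853.2 kJ/mol
eq. 2 × 2: (2)·(-2984.0) = -5968.0 kJ/mol
eq. 3 as written: +5.4 kJ/mol
eq. 4 × 3: (3)·(-285.8) = -857.4 kJ/mol
eq. 5: not needed.
ΔH = (+3853.2) + (-5968.0) + (+5.4) + (-857.4) = -2966.8 kJ/mol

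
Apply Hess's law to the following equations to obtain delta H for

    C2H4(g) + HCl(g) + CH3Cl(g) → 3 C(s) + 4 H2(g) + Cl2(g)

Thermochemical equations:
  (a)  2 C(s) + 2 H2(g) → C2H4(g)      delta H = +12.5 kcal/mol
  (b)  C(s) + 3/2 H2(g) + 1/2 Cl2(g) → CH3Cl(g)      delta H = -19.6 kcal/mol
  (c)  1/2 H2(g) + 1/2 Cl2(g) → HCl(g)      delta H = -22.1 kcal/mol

delta H = 29.2 kcal/mol

(a) reversed (C2H4(g) must end up as a reactant): -12.5 kcal/mol
(b) reversed (reverse to put CH3Cl(g) on the reactant side): +19.6 kcal/mol
(c) reversed (reverse to put HCl(g) on the reactant side): +22.1 kcal/mol
delta H = (-12.5) + (+19.6) + (+22.1) = 29.2 kcal/mol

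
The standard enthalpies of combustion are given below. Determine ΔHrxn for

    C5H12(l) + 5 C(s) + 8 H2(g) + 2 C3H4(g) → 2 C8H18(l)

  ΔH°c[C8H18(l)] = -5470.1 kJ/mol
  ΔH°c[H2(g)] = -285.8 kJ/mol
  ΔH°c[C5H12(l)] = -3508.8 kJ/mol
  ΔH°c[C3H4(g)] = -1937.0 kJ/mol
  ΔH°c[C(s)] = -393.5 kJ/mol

ΔHrxn = -696.5 kJ/mol

Using ΔH = Σ nΔHc°(reactants) − Σ nΔHc°(products):
= [1·(-3508.8) + 5·(-393.5) + 8·(-285.8) + 2·(-1937.0)] − [2·(-5470.1)]
= -696.5 kJ/mol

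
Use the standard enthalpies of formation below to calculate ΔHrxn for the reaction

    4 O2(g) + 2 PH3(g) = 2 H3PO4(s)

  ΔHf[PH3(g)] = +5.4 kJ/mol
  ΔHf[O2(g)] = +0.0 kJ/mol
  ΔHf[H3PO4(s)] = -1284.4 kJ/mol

Products: 2·(-1284.4) = -2568.8
Reactants: 4·(+0.0) + 2·(+5.4) = +10.8
ΔHrxn = (-2568.8) − (+10.8) = -2579.6 kJ/mol

ΔHrxn = -2579.6 kJ/mol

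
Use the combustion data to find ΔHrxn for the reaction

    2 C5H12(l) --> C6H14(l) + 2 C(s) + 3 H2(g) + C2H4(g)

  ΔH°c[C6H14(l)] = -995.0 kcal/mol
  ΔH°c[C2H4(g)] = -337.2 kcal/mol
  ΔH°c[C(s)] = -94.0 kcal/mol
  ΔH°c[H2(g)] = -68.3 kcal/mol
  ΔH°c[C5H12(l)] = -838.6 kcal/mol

Using ΔH = Σ nΔHc°(reactants) − Σ nΔHc°(products):
= [2·(-838.6)] − [1·(-995.0) + 2·(-94.0) + 3·(-68.3) + 1·(-337.2)]
= 47.9 kcal/mol

ΔHrxn = 47.9 kcal/mol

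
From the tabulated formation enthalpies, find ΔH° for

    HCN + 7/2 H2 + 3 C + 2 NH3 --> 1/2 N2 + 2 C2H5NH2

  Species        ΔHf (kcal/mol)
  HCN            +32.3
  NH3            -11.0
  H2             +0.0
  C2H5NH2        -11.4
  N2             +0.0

ΔH°rxn = Σ nΔHf°(products) − Σ nΔHf°(reactants).
Products: 1/2·(+0.0) + 2·(-11.4) = -22.8
Reactants: 1·(+32.3) + 7/2·(+0.0) + 3·(+0.0) + 2·(-11.0) = +10.3
ΔH° = (-22.8) − (+10.3) = -33.1 kcal/mol

ΔH° = -33.1 kcal/mol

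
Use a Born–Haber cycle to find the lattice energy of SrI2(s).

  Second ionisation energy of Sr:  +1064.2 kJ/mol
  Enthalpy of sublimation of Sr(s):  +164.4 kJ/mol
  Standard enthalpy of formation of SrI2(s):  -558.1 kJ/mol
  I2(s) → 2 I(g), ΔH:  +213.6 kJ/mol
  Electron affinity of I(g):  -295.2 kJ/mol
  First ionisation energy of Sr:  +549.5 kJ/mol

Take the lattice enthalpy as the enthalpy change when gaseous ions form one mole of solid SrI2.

ΔHf° = 1·ΔHsub + 1·(ΣIE) + 1·D(I2) + 2·EA + U
-558.1 = 1·(+164.4) + 1·(+1613.7) + 1·(+213.6) + 2·(-295.2) + U
U = -558.1 − (+1401.3) = -1959.4 kJ/mol

U = -1959.4 kJ/mol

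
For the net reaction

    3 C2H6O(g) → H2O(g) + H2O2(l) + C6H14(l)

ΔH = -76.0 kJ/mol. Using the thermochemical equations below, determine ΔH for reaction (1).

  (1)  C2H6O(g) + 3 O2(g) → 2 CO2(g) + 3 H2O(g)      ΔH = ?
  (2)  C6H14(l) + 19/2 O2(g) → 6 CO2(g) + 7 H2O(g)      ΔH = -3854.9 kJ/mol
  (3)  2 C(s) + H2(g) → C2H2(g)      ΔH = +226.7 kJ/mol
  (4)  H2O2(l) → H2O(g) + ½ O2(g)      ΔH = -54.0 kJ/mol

ΔH = -1328.3 kJ/mol

(1) × 3 (×3 to match 3 C2H6O(g) in the target): contributes 3·x
(2) reversed (reverse to put C6H14(l) on the product side): +3854.9 kJ/mol
(3): not needed (C(s) appears nowhere else).
(4) reversed (reverse to put H2O2(l) on the product side): +54.0 kJ/mol
-76.0 = (+3854.9) + (+54.0) + 3·x
x = (-76.0 − (+3908.9)) / (3) = -1328.3 kJ/mol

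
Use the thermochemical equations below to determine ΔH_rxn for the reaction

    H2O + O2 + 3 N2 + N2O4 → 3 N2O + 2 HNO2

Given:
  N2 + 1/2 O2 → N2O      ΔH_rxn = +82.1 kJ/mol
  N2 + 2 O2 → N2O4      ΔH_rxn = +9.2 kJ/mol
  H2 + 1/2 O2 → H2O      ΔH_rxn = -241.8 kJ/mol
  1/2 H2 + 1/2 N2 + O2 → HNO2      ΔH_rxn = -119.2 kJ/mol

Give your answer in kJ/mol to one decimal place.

ΔH_rxn = 240.5 kJ/mol

equation 1 × 3: (3)·(+82.1) = +246.3 kJ/mol
equation 2 reversed: -9.2 kJ/mol
equation 3 reversed: +241.8 kJ/mol
equation 4 × 2: (2)·(-119.2) = -238.4 kJ/mol
By Hess's law, ΔH_rxn = (+246.3) + (-9.2) + (+241.8) + (-238.4) = 240.5 kJ/mol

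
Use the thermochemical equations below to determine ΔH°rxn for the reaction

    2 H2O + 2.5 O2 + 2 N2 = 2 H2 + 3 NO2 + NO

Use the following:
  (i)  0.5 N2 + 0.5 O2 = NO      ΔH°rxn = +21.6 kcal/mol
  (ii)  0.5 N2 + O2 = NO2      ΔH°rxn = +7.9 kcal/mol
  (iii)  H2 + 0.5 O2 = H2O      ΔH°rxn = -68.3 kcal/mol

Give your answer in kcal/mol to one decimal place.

ΔH°rxn = 181.9 kcal/mol

(i) as written: +21.6 kcal/mol
(ii) × 3: (3)·(+7.9) = +23.7 kcal/mol
(iii) reversed and × 2: (-2)·(-68.3) = +136.6 kcal/mol
Since enthalpy is a state function, ΔH°rxn = (1)·(+21.6) + (3)·(+7.9) + (-2)·(-68.3) = 181.9 kcal/mol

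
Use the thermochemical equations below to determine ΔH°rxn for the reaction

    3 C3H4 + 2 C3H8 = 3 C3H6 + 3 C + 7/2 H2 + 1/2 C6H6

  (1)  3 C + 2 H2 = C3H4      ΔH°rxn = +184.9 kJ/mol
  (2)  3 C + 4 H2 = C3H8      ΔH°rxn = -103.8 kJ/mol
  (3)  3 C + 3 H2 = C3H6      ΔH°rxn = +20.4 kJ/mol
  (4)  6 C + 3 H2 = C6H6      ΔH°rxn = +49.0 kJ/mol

(1) reversed and × 3: (-3)·(+184.9) = -554.7 kJ/mol
(2) reversed and × 2: (-2)·(-103.8) = +207.6 kJ/mol
(3) × 3: (3)·(+20.4) = +61.2 kJ/mol
(4) × 1/2: (1/2)·(+49.0) = +24.5 kJ/mol
Combining the equations, ΔH°rxn = (-554.7) + (+207.6) + (+61.2) + (+24.5) = -261.4 kJ/mol

ΔH°rxn = -261.4 kJ/mol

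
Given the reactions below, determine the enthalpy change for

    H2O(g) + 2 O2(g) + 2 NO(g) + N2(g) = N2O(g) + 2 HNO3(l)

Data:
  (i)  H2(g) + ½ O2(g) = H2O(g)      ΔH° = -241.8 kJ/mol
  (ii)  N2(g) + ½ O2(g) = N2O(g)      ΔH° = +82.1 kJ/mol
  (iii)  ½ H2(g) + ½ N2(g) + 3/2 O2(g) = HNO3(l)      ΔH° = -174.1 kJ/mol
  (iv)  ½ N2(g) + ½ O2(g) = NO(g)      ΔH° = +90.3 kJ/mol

ΔH° = -204.9 kJ/mol

(i) reversed: +241.8 kJ/mol
(ii) as written: +82.1 kJ/mol
(iii) × 2: (2)·(-174.1) = -348.2 kJ/mol
(iv) reversed and × 2: (-2)·(+90.3) = -180.6 kJ/mol
Summing the manipulated equations, ΔH° = (-1)·(-241.8) + (1)·(+82.1) + (2)·(-174.1) + (-2)·(+90.3) = -204.9 kJ/mol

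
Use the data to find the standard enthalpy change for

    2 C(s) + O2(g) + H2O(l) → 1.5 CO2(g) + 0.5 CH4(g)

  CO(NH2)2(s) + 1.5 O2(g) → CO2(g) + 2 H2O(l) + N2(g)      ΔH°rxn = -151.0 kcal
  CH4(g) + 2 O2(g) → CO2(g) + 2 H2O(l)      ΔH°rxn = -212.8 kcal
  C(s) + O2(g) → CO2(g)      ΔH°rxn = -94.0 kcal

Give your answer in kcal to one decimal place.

equation 1: not needed.
equation 2 reversed and × 1/2: (-1/2)·(-212.8) = +106.4 kcal
equation 3 × 2: (2)·(-94.0) = -188.0 kcal
ΔH°rxn = (-1/2)·(-212.8) + (2)·(-94.0) = -81.6 kcal

ΔH°rxn = -81.6 kcal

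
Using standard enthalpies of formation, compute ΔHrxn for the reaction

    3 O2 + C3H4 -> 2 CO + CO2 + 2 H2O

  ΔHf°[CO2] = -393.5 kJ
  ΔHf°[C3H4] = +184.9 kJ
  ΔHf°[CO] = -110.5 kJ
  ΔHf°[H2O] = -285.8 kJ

ΔHrxn = -1371.0 kJ

Products: 2·(-110.5) + 1·(-393.5) + 2·(-285.8) = -1186.1
Reactants: 3·(+0.0) + 1·(+184.9) = +184.9
ΔHrxn = (-1186.1) − (+184.9) = -1371.0 kJ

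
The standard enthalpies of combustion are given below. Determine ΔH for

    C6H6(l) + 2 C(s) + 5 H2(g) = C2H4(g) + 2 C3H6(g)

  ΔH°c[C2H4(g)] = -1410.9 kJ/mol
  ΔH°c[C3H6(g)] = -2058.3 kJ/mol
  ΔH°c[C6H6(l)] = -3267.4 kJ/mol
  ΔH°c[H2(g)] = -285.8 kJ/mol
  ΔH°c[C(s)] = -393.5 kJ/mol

ΔH = 44.1 kJ/mol

Using ΔH = Σ nΔHc°(reactants) − Σ nΔHc°(products):
= [1·(-3267.4) + 2·(-393.5) + 5·(-285.8)] − [1·(-1410.9) + 2·(-2058.3)]
= 44.1 kJ/mol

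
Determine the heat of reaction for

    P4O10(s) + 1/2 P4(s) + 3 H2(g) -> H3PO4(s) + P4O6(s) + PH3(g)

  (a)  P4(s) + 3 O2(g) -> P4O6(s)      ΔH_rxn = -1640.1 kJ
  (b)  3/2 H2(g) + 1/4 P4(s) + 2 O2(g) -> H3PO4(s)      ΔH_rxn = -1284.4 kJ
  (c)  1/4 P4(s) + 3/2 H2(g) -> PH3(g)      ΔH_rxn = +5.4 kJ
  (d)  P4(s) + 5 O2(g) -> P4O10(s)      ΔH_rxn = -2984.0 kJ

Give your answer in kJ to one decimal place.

(a) as written (P4O6(s) already on the product side): -1640.1 kJ
(b) as written (H3PO4(s) already on the product side): -1284.4 kJ
(c) as written (PH3(g) already on the product side): +5.4 kJ
(d) reversed (reverse to put P4O10(s) on the reactant side): +2984.0 kJ
ΔH_rxn = (-1640.1) + (-1284.4) + (+5.4) + (+2984.0) = 64.9 kJ

ΔH_rxn = 64.9 kJ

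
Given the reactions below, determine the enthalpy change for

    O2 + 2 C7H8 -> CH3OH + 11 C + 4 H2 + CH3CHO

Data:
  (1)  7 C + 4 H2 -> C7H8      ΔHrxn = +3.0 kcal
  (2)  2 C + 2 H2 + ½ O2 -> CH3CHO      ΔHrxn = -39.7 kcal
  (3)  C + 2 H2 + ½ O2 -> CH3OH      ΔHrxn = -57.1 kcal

(1) reversed and × 2: (-2)·(+3.0) = -6.0 kcal
(2) as written: -39.7 kcal
(3) as written: -57.1 kcal
Combining the equations, ΔHrxn = (-6.0) + (-39.7) + (-57.1) = -102.8 kcal

ΔHrxn = -102.8 kcal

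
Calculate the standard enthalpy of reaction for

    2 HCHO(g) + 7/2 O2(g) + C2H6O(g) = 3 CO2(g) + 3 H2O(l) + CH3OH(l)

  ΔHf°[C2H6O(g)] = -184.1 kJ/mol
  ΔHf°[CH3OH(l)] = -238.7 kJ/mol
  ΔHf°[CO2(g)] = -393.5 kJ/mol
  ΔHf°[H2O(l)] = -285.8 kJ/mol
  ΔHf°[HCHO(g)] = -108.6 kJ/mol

ΔHrxn = -1875.3 kJ/mol

ΔH°rxn = Σ nΔHf°(products) − Σ nΔHf°(reactants).
Products: 3·(-393.5) + 3·(-285.8) + 1·(-238.7) = -2276.6
Reactants: 2·(-108.6) + 7/2·(+0.0) + 1·(-184.1) = -401.3
ΔHrxn = (-2276.6) − (-401.3) = -1875.3 kJ/mol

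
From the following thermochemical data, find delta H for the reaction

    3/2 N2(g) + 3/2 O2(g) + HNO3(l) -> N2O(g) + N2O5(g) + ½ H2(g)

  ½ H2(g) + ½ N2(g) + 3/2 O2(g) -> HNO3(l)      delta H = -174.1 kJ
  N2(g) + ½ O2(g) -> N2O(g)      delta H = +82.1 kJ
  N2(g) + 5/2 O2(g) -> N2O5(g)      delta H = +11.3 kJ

equation 1 reversed: +174.1 kJ
equation 2 as written: +82.1 kJ
equation 3 as written: +11.3 kJ
delta H = (+174.1) + (+82.1) + (+11.3) = 267.5 kJ

delta H = 267.5 kJ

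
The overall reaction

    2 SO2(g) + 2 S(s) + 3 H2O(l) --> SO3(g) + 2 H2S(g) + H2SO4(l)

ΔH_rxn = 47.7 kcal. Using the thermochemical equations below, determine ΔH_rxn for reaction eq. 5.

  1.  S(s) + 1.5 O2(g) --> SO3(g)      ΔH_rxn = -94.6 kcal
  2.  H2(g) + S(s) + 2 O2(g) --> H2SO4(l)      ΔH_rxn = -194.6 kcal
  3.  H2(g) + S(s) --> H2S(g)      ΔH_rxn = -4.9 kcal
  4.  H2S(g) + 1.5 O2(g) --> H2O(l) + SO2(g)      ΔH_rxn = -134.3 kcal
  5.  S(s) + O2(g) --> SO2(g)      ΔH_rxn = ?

eq. 1 as written (SO3(g) already on the product side): -94.6 kcal
eq. 2 as written (H2SO4(l) already on the product side): -194.6 kcal
eq. 3 reversed: +4.9 kcal
eq. 4 reversed and × 3 (H2O(l) must end up as a reactant; ×3 to match 3 H2O(l) in the target): (-3)·(-134.3) = +402.9 kcal
eq. 5 as written: contributes x
+47.7 = (-94.6) + (-194.6) + (+4.9) + (+402.9) + x
x = (+47.7 − (+118.6)) / (1) = -70.9 kcal

ΔH_rxn = -70.9 kcal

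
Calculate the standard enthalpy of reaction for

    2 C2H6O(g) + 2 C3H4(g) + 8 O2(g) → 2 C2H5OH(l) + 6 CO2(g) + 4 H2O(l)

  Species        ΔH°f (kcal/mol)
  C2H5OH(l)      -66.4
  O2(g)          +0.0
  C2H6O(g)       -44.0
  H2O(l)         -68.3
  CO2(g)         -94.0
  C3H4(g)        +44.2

ΔH_rxn = -970.4 kcal/mol

Products: 2·(-66.4) + 6·(-94.0) + 4·(-68.3) = -970.0
Reactants: 2·(-44.0) + 2·(+44.2) + 8·(+0.0) = +0.4
ΔH_rxn = (-970.0) − (+0.4) = -970.4 kcal/mol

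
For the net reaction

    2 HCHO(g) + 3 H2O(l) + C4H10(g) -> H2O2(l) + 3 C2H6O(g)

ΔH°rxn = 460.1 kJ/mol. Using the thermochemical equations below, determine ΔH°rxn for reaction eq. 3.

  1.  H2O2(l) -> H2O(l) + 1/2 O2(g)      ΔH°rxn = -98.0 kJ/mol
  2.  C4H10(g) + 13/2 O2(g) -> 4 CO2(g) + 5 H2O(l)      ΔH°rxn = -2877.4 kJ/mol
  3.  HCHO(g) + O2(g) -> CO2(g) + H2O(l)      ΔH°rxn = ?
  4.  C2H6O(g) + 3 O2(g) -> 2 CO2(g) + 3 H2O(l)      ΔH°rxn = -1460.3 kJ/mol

ΔH°rxn = -570.7 kJ/mol

eq. 1 reversed (reverse to put H2O2(l) on the product side): +98.0 kJ/mol
eq. 2 as written (C4H10(g) already on the reactant side): -2877.4 kJ/mol
eq. 3 × 2 (scale by 2 for the 2 HCHO(g)): contributes 2·x
eq. 4 reversed and × 3 (reverse to put C2H6O(g) on the product side; ×3 to match 3 C2H6O(g) in the target): (-3)·(-1460.3) = +4380.9 kJ/mol
+460.1 = (+98.0) + (-2877.4) + (+4380.9) + 2·x
x = (+460.1 − (+1601.5)) / (2) = -570.7 kJ/mol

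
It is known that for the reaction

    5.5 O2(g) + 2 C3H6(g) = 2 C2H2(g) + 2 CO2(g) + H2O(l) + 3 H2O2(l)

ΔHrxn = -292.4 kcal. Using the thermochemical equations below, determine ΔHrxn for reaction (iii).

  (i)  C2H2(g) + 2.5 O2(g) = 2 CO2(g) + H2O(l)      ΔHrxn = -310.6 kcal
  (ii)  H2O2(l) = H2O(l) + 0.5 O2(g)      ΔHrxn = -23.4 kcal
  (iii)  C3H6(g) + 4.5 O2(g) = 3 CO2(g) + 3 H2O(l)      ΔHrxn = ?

ΔHrxn = -491.9 kcal

(i) reversed and × 2: (-2)·(-310.6) = +621.2 kcal
(ii) reversed and × 3: (-3)·(-23.4) = +70.2 kcal
(iii) × 2: contributes 2·x
-292.4 = (+621.2) + (+70.2) + 2·x
x = (-292.4 − (+691.4)) / (2) = -491.9 kcal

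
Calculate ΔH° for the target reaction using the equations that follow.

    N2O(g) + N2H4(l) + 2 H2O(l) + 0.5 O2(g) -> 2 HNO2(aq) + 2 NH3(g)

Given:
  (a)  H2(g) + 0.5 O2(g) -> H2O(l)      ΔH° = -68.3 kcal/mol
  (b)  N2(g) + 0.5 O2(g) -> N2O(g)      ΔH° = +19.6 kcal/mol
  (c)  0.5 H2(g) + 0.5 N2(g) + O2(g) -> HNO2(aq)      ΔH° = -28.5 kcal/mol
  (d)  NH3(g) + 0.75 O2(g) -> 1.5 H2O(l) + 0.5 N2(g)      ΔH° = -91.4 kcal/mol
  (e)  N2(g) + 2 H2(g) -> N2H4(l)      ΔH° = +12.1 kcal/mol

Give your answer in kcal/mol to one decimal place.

(a) as written: -68.3 kcal/mol
(b) reversed (N2O(g) must end up as a reactant): -19.6 kcal/mol
(c) × 2 (×2 to match 2 HNO2(aq) in the target): (2)·(-28.5) = -57.0 kcal/mol
(d) reversed and × 2 (NH3(g) must end up as a product; scale by 2 for the 2 NH3(g)): (-2)·(-91.4) = +182.8 kcal/mol
(e) reversed (reverse to put N2H4(l) on the reactant side): -12.1 kcal/mol
Combining the equations, ΔH° = (1)·(-68.3) + (-1)·(+19.6) + (2)·(-28.5) + (-2)·(-91.4) + (-1)·(+12.1) = 25.8 kcal/mol

ΔH° = 25.8 kcal/mol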